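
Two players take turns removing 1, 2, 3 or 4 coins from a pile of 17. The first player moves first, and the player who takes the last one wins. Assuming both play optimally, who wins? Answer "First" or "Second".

First

Compute winning (W) and losing (L) positions by backward induction:
i:   0  1  2  3  4  5  6  7  8  9 10 11 12 13 14 15 16 17
     L  W  W  W  W  L  W  W  W  W  L  W  W  W  W  L  W  W
Position 17 is W, so the first player wins.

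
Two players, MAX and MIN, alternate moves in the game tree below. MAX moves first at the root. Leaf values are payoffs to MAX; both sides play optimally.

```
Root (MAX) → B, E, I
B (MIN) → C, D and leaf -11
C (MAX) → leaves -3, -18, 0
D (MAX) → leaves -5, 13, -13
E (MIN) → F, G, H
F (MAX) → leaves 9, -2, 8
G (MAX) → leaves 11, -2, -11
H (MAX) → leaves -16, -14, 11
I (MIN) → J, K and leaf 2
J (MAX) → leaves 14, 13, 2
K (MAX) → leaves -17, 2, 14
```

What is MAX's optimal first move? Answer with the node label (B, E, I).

E

C (MAX): max(-3, -18, 0) = 0
D (MAX): max(-5, 13, -13) = 13
B (MIN): min(0, 13, -11) = -11
F (MAX): max(9, -2, 8) = 9
G (MAX): max(11, -2, -11) = 11
H (MAX): max(-16, -14, 11) = 11
E (MIN): min(9, 11, 11) = 9
J (MAX): max(14, 13, 2) = 14
K (MAX): max(-17, 2, 14) = 14
I (MIN): min(14, 14, 2) = 2
Root (MAX): max(-11, 9, 2) = 9
MAX picks the child with the highest value: E (value 9).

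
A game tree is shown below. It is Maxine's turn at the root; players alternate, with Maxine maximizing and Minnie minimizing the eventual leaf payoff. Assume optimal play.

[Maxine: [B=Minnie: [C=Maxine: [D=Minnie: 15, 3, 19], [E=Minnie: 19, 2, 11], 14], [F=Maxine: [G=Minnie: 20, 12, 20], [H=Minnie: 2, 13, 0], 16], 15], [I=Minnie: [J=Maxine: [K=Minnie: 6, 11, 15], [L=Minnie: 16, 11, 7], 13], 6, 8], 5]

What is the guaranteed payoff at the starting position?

14

D (Minnie): min(15, 3, 19) = 3
E (Minnie): min(19, 2, 11) = 2
C (Maxine): max(3, 2, 14) = 14
G (Minnie): min(20, 12, 20) = 12
H (Minnie): min(2, 13, 0) = 0
F (Maxine): max(12, 0, 16) = 16
B (Minnie): min(14, 16, 15) = 14
K (Minnie): min(6, 11, 15) = 6
L (Minnie): min(16, 11, 7) = 7
J (Maxine): max(6, 7, 13) = 13
I (Minnie): min(13, 6, 8) = 6
Root (Maxine): max(14, 6, 5) = 14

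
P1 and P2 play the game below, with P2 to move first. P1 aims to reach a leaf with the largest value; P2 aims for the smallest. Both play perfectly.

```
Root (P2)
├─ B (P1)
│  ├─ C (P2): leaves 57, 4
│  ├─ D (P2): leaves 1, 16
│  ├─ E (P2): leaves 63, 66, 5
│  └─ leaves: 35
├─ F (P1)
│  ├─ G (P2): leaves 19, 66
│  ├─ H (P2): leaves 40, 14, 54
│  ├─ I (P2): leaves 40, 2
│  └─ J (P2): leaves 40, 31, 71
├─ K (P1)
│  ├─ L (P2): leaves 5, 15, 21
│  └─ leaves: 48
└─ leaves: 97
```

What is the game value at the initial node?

31

C (P2): min(57, 4) = 4
D (P2): min(1, 16) = 1
E (P2): min(63, 66, 5) = 5
B (P1): max(4, 1, 5, 35) = 35
G (P2): min(19, 66) = 19
H (P2): min(40, 14, 54) = 14
I (P2): min(40, 2) = 2
J (P2): min(40, 31, 71) = 31
F (P1): max(19, 14, 2, 31) = 31
L (P2): min(5, 15, 21) = 5
K (P1): max(5, 48) = 48
Root (P2): min(35, 31, 48, 97) = 31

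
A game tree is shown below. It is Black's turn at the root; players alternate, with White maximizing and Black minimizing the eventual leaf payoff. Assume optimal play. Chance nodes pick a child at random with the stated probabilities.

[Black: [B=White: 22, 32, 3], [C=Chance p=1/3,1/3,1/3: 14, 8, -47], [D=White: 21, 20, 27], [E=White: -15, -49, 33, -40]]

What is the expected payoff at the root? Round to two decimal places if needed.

-8.33

B (White): max(22, 32, 3) = 32
C (Chance): 1/3·14 + 1/3·8 + 1/3·-47 = -8.33
D (White): max(21, 20, 27) = 27
E (White): max(-15, -49, 33, -40) = 33
Root (Black): min(32, -8.33, 27, 33) = -8.33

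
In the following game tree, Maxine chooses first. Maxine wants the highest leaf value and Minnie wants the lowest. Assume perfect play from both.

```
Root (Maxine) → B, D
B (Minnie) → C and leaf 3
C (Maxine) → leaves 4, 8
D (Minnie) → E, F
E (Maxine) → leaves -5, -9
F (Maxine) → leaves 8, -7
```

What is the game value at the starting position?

3

C (Maxine): max(4, 8) = 8
B (Minnie): min(8, 3) = 3
E (Maxine): max(-5, -9) = -5
F (Maxine): max(8, -7) = 8
D (Minnie): min(-5, 8) = -5
Root (Maxine): max(3, -5) = 3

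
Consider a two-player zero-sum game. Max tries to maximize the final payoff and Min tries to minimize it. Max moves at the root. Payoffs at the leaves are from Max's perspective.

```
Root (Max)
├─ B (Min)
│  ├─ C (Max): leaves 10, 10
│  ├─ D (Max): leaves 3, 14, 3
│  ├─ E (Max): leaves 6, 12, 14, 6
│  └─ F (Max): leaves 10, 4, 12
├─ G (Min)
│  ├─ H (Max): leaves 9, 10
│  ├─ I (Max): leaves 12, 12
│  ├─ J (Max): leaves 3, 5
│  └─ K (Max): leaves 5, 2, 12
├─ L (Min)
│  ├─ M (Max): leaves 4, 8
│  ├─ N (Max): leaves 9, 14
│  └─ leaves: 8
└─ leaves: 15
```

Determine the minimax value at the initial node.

15

C (Max): max(10, 10) = 10
D (Max): max(3, 14, 3) = 14
E (Max): max(6, 12, 14, 6) = 14
F (Max): max(10, 4, 12) = 12
B (Min): min(10, 14, 14, 12) = 10
H (Max): max(9, 10) = 10
I (Max): max(12, 12) = 12
J (Max): max(3, 5) = 5
K (Max): max(5, 2, 12) = 12
G (Min): min(10, 12, 5, 12) = 5
M (Max): max(4, 8) = 8
N (Max): max(9, 14) = 14
L (Min): min(8, 14, 8) = 8
Root (Max): max(10, 5, 8, 15) = 15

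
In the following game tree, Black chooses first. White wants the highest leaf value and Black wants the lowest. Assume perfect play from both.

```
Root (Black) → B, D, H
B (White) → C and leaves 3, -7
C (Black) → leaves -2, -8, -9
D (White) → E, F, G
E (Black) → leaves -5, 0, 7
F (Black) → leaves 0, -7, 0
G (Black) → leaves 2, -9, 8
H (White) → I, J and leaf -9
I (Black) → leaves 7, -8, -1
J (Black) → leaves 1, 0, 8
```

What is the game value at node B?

3

C: min(-2, -8, -9) = -9
B: max(-9, 3, -7) = 3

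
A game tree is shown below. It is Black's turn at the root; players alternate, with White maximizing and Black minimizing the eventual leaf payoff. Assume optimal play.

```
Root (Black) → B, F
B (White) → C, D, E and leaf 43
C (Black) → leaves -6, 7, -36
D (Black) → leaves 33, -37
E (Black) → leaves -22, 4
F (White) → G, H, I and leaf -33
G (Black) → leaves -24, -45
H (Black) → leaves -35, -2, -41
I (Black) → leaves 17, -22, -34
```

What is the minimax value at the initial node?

-33

C (Black): min(-6, 7, -36) = -36
D (Black): min(33, -37) = -37
E (Black): min(-22, 4) = -22
B (White): max(-36, -37, -22, 43) = 43
G (Black): min(-24, -45) = -45
H (Black): min(-35, -2, -41) = -41
I (Black): min(17, -22, -34) = -34
F (White): max(-45, -41, -34, -33) = -33
Root (Black): min(43, -33) = -33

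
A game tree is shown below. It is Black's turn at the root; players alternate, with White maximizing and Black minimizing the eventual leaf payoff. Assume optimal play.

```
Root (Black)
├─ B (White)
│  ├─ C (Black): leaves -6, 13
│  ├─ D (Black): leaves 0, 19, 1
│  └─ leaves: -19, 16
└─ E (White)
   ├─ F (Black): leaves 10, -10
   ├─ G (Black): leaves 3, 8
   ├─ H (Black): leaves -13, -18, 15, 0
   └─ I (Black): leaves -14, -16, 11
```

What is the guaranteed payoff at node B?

C: min(-6, 13) = -6
D: min(0, 19, 1) = 0
B: max(-6, 0, -19, 16) = 16

16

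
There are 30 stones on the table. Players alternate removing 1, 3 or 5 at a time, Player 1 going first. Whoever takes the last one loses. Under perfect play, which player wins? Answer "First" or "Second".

First

i:   0  1  2  3  4  5  6  7  8  9 10 11 12 13 14 15 16 17 18 19 20 21 22 23 24 25 26 27 28 29 30
     W  L  W  L  W  L  W  L  W  L  W  L  W  L  W  L  W  L  W  L  W  L  W  L  W  L  W  L  W  L  W
Position 30 is W, so the first player wins.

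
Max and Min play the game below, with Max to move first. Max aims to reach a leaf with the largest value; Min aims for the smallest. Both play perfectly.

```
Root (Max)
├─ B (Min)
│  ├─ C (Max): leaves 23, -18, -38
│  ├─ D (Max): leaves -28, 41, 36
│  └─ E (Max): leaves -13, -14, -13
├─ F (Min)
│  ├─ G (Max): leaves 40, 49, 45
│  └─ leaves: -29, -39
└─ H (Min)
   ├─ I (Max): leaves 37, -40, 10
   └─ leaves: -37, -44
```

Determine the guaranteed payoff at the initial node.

-13

C (Max): max(23, -18, -38) = 23
D (Max): max(-28, 41, 36) = 41
E (Max): max(-13, -14, -13) = -13
B (Min): min(23, 41, -13) = -13
G (Max): max(40, 49, 45) = 49
F (Min): min(49, -29, -39) = -39
I (Max): max(37, -40, 10) = 37
H (Min): min(37, -37, -44) = -44
Root (Max): max(-13, -39, -44) = -13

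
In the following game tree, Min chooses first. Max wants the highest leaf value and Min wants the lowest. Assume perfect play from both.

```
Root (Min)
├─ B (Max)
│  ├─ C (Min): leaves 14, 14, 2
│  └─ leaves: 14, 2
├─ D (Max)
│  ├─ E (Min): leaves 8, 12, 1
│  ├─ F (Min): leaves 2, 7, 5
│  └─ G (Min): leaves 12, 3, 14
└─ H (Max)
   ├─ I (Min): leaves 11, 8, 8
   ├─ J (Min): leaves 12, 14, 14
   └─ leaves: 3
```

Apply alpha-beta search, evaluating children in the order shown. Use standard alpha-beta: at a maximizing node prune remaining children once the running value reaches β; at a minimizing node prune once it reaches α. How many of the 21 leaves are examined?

C [α=-∞,β=+∞]: v=2
B [α=-∞,β=+∞]: v=14
E [α=-∞,β=14]: v=1
F [α=1,β=14]: v=2
G [α=2,β=14]: v=3
D [α=-∞,β=14]: v=3
I [α=-∞,β=3]: v=8
H [α=-∞,β=3]: v=8 after child 1 ≥ β → β-cutoff, skip 2
Root [α=-∞,β=+∞]: v=3
Leaves evaluated: 17 of 21.

17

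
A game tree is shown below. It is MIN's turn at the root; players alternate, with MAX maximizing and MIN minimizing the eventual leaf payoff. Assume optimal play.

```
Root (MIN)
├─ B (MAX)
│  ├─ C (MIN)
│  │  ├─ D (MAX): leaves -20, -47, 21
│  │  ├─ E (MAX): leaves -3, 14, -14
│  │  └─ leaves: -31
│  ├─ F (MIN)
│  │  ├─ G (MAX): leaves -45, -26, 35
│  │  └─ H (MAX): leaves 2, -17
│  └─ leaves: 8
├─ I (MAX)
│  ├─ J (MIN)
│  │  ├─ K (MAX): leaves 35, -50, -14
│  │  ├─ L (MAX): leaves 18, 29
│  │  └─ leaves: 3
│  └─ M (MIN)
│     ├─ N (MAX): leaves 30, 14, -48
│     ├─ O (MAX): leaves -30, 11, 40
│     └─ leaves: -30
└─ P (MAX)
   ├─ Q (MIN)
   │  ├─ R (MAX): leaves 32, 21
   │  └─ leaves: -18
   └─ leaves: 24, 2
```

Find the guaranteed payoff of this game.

D (MAX): max(-20, -47, 21) = 21
E (MAX): max(-3, 14, -14) = 14
C (MIN): min(21, 14, -31) = -31
G (MAX): max(-45, -26, 35) = 35
H (MAX): max(2, -17) = 2
F (MIN): min(35, 2) = 2
B (MAX): max(-31, 2, 8) = 8
K (MAX): max(35, -50, -14) = 35
L (MAX): max(18, 29) = 29
J (MIN): min(35, 29, 3) = 3
N (MAX): max(30, 14, -48) = 30
O (MAX): max(-30, 11, 40) = 40
M (MIN): min(30, 40, -30) = -30
I (MAX): max(3, -30) = 3
R (MAX): max(32, 21) = 32
Q (MIN): min(32, -18) = -18
P (MAX): max(-18, 24, 2) = 24
Root (MIN): min(8, 3, 24) = 3

3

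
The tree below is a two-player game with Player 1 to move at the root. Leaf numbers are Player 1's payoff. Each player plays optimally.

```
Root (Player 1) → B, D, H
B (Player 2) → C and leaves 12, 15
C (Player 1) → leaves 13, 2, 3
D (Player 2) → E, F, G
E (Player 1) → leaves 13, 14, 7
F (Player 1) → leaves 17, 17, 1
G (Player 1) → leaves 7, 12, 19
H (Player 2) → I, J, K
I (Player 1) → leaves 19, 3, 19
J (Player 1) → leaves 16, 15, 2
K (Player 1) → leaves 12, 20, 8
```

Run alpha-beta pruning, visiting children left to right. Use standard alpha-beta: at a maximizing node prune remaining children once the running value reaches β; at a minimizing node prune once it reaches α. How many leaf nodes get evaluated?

C [α=-∞,β=+∞]: v=13
B [α=-∞,β=+∞]: v=12
E [α=12,β=+∞]: v=14
F [α=12,β=14]: v=17 after child 1 ≥ β → β-cutoff, skip 2
G [α=12,β=14]: v=19
D [α=12,β=+∞]: v=14
I [α=14,β=+∞]: v=19
J [α=14,β=19]: v=16
K [α=14,β=16]: v=20 after child 2 ≥ β → β-cutoff, skip 1
H [α=14,β=+∞]: v=16
Root [α=-∞,β=+∞]: v=16
Leaves evaluated: 20 of 23.

20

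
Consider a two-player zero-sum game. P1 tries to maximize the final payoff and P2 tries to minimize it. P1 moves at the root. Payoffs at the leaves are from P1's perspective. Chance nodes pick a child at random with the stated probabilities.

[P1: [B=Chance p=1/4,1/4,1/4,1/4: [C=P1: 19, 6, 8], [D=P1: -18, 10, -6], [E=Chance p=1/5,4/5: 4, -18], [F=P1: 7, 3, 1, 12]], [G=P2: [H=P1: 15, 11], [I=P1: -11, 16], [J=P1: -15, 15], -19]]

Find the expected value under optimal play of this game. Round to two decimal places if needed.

6.85

C (P1): max(19, 6, 8) = 19
D (P1): max(-18, 10, -6) = 10
E (Chance): 1/5·4 + 4/5·-18 = -13.6
F (P1): max(7, 3, 1, 12) = 12
B (Chance): 1/4·19 + 1/4·10 + 1/4·-13.6 + 1/4·12 = 6.85
H (P1): max(15, 11) = 15
I (P1): max(-11, 16) = 16
J (P1): max(-15, 15) = 15
G (P2): min(15, 16, 15, -19) = -19
Root (P1): max(6.85, -19) = 6.85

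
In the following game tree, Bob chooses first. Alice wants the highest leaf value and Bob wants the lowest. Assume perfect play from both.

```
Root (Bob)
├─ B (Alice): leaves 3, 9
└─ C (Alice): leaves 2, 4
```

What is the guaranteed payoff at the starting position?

B (Alice): max(3, 9) = 9
C (Alice): max(2, 4) = 4
Root (Bob): min(9, 4) = 4

4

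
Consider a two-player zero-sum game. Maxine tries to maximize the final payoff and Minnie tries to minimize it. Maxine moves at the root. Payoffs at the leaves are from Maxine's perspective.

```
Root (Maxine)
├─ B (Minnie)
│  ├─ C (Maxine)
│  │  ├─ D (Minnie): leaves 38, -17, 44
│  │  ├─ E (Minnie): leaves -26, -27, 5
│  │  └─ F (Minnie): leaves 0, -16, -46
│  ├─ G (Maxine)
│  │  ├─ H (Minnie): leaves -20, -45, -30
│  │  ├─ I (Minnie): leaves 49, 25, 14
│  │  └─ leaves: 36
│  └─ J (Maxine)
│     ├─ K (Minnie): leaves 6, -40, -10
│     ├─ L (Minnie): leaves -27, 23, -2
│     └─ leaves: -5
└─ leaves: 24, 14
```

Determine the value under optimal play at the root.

D (Minnie): min(38, -17, 44) = -17
E (Minnie): min(-26, -27, 5) = -27
F (Minnie): min(0, -16, -46) = -46
C (Maxine): max(-17, -27, -46) = -17
H (Minnie): min(-20, -45, -30) = -45
I (Minnie): min(49, 25, 14) = 14
G (Maxine): max(-45, 14, 36) = 36
K (Minnie): min(6, -40, -10) = -40
L (Minnie): min(-27, 23, -2) = -27
J (Maxine): max(-40, -27, -5) = -5
B (Minnie): min(-17, 36, -5) = -17
Root (Maxine): max(-17, 24, 14) = 24

24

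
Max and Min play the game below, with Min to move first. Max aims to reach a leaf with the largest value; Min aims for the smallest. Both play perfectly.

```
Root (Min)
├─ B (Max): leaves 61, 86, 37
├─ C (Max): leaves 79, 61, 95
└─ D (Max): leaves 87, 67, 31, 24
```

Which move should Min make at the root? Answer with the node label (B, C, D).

B

B (Max): max(61, 86, 37) = 86
C (Max): max(79, 61, 95) = 95
D (Max): max(87, 67, 31, 24) = 87
Root (Min): min(86, 95, 87) = 86
Min picks the child with the lowest value: B (value 86).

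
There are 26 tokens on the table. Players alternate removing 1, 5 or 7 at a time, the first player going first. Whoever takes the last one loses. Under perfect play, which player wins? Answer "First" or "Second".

First

W/L table (W = player to move can force a win):
i:   0  1  2  3  4  5  6  7  8  9 10 11 12 13 14 15 16 17 18 19 20 21 22 23 24 25 26
     W  L  W  L  W  L  W  L  W  L  W  L  W  L  W  L  W  L  W  L  W  L  W  L  W  L  W
Position 26 is W, so the first player wins.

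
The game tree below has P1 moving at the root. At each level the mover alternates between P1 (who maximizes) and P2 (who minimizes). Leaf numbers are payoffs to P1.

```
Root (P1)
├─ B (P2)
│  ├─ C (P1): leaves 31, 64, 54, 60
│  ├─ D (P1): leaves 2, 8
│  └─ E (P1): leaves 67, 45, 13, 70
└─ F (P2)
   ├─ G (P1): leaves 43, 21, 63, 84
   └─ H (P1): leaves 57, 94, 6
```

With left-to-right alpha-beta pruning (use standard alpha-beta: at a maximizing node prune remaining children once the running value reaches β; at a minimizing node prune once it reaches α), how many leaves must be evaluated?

C [α=-∞,β=+∞]: v=64
D [α=-∞,β=64]: v=8
E [α=-∞,β=8]: v=67 after child 1 ≥ β → β-cutoff, skip 3
B [α=-∞,β=+∞]: v=8
G [α=8,β=+∞]: v=84
H [α=8,β=84]: v=94 after child 2 ≥ β → β-cutoff, skip 1
F [α=8,β=+∞]: v=84
Root [α=-∞,β=+∞]: v=84
Leaves evaluated: 13 of 17.

13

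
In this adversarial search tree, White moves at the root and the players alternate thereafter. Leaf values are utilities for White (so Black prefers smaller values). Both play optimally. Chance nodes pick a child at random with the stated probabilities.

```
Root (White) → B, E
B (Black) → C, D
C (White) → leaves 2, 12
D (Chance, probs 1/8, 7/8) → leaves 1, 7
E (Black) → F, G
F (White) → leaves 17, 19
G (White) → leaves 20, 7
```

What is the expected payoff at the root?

C (White): max(2, 12) = 12
D (Chance): 1/8·1 + 7/8·7 = 6.25
B (Black): min(12, 6.25) = 6.25
F (White): max(17, 19) = 19
G (White): max(20, 7) = 20
E (Black): min(19, 20) = 19
Root (White): max(6.25, 19) = 19

19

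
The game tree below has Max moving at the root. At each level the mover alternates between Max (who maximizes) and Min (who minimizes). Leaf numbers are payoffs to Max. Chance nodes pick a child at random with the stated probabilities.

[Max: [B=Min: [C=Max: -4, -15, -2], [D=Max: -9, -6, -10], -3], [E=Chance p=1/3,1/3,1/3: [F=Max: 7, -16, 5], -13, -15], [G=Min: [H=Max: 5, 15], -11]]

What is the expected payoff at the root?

-6

C (Max): max(-4, -15, -2) = -2
D (Max): max(-9, -6, -10) = -6
B (Min): min(-2, -6, -3) = -6
F (Max): max(7, -16, 5) = 7
E (Chance): 1/3·7 + 1/3·-13 + 1/3·-15 = -7
H (Max): max(5, 15) = 15
G (Min): min(15, -11) = -11
Root (Max): max(-6, -7, -11) = -6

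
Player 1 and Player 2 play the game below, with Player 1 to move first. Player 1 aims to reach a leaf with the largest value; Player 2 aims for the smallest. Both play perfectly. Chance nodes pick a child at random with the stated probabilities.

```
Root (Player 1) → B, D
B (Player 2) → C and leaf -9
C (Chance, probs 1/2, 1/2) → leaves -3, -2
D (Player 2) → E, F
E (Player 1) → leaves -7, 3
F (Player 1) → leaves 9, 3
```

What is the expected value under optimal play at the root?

3

C (Chance): 1/2·-3 + 1/2·-2 = -2.5
B (Player 2): min(-2.5, -9) = -9
E (Player 1): max(-7, 3) = 3
F (Player 1): max(9, 3) = 9
D (Player 2): min(3, 9) = 3
Root (Player 1): max(-9, 3) = 3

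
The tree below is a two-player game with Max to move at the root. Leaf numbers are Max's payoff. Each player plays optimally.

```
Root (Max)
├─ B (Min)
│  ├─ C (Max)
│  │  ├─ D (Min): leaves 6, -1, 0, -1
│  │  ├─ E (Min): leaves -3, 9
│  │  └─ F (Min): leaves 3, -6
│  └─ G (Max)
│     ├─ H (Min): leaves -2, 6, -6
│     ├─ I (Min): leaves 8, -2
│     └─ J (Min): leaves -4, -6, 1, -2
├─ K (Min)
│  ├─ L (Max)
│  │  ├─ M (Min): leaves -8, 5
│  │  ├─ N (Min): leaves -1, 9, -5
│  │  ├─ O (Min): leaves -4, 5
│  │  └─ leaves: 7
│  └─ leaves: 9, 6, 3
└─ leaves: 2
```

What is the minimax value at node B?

-2

D: min(6, -1, 0, -1) = -1
E: min(-3, 9) = -3
F: min(3, -6) = -6
C: max(-1, -3, -6) = -1
H: min(-2, 6, -6) = -6
I: min(8, -2) = -2
J: min(-4, -6, 1, -2) = -6
G: max(-6, -2, -6) = -2
B: min(-1, -2) = -2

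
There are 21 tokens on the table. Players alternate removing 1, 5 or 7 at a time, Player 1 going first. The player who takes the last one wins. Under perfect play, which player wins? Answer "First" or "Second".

First

Compute winning (W) and losing (L) positions by backward induction:
i:   0  1  2  3  4  5  6  7  8  9 10 11 12 13 14 15 16 17 18 19 20 21
     L  W  L  W  L  W  L  W  L  W  L  W  L  W  L  W  L  W  L  W  L  W
Position 21 is W, so the first player wins.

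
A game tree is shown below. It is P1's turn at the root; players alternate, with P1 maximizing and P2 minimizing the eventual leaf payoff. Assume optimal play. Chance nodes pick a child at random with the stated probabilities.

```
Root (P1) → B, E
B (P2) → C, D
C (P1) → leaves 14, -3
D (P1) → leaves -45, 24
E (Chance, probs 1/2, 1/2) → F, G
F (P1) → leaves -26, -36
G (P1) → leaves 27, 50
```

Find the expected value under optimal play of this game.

14

C (P1): max(14, -3) = 14
D (P1): max(-45, 24) = 24
B (P2): min(14, 24) = 14
F (P1): max(-26, -36) = -26
G (P1): max(27, 50) = 50
E (Chance): 1/2·-26 + 1/2·50 = 12
Root (P1): max(14, 12) = 14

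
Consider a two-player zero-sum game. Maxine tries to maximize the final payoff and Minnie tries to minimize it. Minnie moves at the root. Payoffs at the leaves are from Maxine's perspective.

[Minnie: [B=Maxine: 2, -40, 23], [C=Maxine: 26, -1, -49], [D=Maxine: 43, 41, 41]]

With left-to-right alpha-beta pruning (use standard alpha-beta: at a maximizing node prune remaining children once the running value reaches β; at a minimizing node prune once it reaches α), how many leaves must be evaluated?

5

B [α=-∞,β=+∞]: v=23
C [α=-∞,β=23]: v=26 after child 1 ≥ β → β-cutoff, skip 2
D [α=-∞,β=23]: v=43 after child 1 ≥ β → β-cutoff, skip 2
Root [α=-∞,β=+∞]: v=23
Leaves evaluated: 5 of 9.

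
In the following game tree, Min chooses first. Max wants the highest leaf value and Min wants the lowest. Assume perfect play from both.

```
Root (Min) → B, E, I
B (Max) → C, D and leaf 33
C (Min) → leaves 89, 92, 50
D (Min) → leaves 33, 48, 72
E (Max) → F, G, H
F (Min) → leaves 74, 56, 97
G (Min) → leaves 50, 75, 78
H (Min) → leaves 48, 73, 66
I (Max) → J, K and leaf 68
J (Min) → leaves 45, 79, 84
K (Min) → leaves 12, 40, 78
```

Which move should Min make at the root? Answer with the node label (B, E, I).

B

C (Min): min(89, 92, 50) = 50
D (Min): min(33, 48, 72) = 33
B (Max): max(50, 33, 33) = 50
F (Min): min(74, 56, 97) = 56
G (Min): min(50, 75, 78) = 50
H (Min): min(48, 73, 66) = 48
E (Max): max(56, 50, 48) = 56
J (Min): min(45, 79, 84) = 45
K (Min): min(12, 40, 78) = 12
I (Max): max(45, 12, 68) = 68
Root (Min): min(50, 56, 68) = 50
Min picks the child with the lowest value: B (value 50).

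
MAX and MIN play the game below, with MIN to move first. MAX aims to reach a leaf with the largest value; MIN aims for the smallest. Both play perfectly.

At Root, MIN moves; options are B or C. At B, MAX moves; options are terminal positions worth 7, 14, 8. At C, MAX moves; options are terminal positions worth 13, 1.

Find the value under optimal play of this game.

B (MAX): max(7, 14, 8) = 14
C (MAX): max(13, 1) = 13
Root (MIN): min(14, 13) = 13

13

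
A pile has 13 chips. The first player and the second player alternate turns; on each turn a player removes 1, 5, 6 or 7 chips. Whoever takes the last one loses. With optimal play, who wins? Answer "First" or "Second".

Positions where the player to move wins (W) vs loses (L):
i:   0  1  2  3  4  5  6  7  8  9 10 11 12 13
     W  L  W  L  W  L  W  W  W  W  W  W  W  L
Position 13 is L, so the second player wins.

Second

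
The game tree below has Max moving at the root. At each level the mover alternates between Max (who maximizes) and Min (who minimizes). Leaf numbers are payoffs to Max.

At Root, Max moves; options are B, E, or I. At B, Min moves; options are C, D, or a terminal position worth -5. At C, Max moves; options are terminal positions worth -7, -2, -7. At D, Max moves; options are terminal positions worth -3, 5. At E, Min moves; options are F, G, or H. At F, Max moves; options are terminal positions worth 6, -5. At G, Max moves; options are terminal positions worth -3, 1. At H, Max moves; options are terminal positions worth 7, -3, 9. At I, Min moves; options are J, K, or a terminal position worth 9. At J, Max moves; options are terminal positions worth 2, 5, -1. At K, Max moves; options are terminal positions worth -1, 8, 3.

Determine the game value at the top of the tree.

5

C (Max): max(-7, -2, -7) = -2
D (Max): max(-3, 5) = 5
B (Min): min(-2, 5, -5) = -5
F (Max): max(6, -5) = 6
G (Max): max(-3, 1) = 1
H (Max): max(7, -3, 9) = 9
E (Min): min(6, 1, 9) = 1
J (Max): max(2, 5, -1) = 5
K (Max): max(-1, 8, 3) = 8
I (Min): min(5, 8, 9) = 5
Root (Max): max(-5, 1, 5) = 5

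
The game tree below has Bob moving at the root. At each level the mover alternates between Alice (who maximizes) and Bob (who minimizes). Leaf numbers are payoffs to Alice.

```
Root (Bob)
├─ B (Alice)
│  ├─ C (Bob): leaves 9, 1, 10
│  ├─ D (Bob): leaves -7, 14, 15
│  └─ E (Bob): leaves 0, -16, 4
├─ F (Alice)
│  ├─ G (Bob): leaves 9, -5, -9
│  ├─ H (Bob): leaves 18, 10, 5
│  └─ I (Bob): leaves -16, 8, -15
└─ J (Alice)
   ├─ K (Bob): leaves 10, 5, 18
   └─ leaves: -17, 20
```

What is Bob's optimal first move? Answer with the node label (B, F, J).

C (Bob): min(9, 1, 10) = 1
D (Bob): min(-7, 14, 15) = -7
E (Bob): min(0, -16, 4) = -16
B (Alice): max(1, -7, -16) = 1
G (Bob): min(9, -5, -9) = -9
H (Bob): min(18, 10, 5) = 5
I (Bob): min(-16, 8, -15) = -16
F (Alice): max(-9, 5, -16) = 5
K (Bob): min(10, 5, 18) = 5
J (Alice): max(5, -17, 20) = 20
Root (Bob): min(1, 5, 20) = 1
Bob picks the child with the lowest value: B (value 1).

B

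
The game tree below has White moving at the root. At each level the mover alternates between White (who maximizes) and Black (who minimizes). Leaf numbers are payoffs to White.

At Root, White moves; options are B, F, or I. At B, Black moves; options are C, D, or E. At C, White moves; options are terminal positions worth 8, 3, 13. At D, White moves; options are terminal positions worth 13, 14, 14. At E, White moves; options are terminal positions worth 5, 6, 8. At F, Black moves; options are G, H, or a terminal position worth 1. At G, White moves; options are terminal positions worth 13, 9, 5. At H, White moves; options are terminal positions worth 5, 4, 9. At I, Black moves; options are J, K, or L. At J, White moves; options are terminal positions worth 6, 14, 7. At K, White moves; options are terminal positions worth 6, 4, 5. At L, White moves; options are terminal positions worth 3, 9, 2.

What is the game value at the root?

8

C (White): max(8, 3, 13) = 13
D (White): max(13, 14, 14) = 14
E (White): max(5, 6, 8) = 8
B (Black): min(13, 14, 8) = 8
G (White): max(13, 9, 5) = 13
H (White): max(5, 4, 9) = 9
F (Black): min(13, 9, 1) = 1
J (White): max(6, 14, 7) = 14
K (White): max(6, 4, 5) = 6
L (White): max(3, 9, 2) = 9
I (Black): min(14, 6, 9) = 6
Root (White): max(8, 1, 6) = 8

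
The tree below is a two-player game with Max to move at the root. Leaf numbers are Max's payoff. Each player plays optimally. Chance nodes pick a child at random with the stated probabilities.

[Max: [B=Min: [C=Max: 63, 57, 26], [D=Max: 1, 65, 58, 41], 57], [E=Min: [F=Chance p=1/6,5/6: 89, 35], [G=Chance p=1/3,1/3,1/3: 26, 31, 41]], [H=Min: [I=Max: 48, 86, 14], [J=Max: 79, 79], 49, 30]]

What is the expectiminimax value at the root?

C (Max): max(63, 57, 26) = 63
D (Max): max(1, 65, 58, 41) = 65
B (Min): min(63, 65, 57) = 57
F (Chance): 1/6·89 + 5/6·35 = 44
G (Chance): 1/3·26 + 1/3·31 + 1/3·41 = 32.67
E (Min): min(44, 32.67) = 32.67
I (Max): max(48, 86, 14) = 86
J (Max): max(79, 79) = 79
H (Min): min(86, 79, 49, 30) = 30
Root (Max): max(57, 32.67, 30) = 57

57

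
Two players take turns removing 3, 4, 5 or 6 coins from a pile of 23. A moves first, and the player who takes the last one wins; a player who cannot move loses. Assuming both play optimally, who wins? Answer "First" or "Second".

Compute winning (W) and losing (L) positions by backward induction:
i:   0  1  2  3  4  5  6  7  8  9 10 11 12 13 14 15 16 17 18 19 20 21 22 23
     L  L  L  W  W  W  W  W  W  L  L  L  W  W  W  W  W  W  L  L  L  W  W  W
Position 23 is W, so the first player wins.

First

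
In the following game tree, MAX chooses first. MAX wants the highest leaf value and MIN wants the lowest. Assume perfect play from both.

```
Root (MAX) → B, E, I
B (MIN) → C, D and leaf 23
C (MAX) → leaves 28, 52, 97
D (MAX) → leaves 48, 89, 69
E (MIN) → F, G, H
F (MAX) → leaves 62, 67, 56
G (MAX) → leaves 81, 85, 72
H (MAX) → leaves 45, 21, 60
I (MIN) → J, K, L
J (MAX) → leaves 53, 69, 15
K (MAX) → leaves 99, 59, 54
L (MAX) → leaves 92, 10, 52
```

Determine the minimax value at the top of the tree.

C (MAX): max(28, 52, 97) = 97
D (MAX): max(48, 89, 69) = 89
B (MIN): min(97, 89, 23) = 23
F (MAX): max(62, 67, 56) = 67
G (MAX): max(81, 85, 72) = 85
H (MAX): max(45, 21, 60) = 60
E (MIN): min(67, 85, 60) = 60
J (MAX): max(53, 69, 15) = 69
K (MAX): max(99, 59, 54) = 99
L (MAX): max(92, 10, 52) = 92
I (MIN): min(69, 99, 92) = 69
Root (MAX): max(23, 60, 69) = 69

69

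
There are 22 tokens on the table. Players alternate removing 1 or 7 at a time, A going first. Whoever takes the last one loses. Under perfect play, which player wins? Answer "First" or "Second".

i:   0  1  2  3  4  5  6  7  8  9 10 11 12 13 14 15 16 17 18 19 20 21 22
     W  L  W  L  W  L  W  L  W  L  W  L  W  L  W  L  W  L  W  L  W  L  W
Position 22 is W, so the first player wins.

First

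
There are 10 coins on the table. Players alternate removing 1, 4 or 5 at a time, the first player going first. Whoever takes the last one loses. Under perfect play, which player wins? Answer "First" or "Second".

Mark each pile size as W (mover wins) or L (mover loses):
i:   0  1  2  3  4  5  6  7  8  9 10
     W  L  W  L  W  W  W  W  W  L  W
Position 10 is W, so the first player wins.

First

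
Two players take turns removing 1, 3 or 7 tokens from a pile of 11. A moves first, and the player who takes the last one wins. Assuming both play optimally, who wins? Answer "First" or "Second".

First

Positions where the player to move wins (W) vs loses (L):
i:   0  1  2  3  4  5  6  7  8  9 10 11
     L  W  L  W  L  W  L  W  L  W  L  W
Position 11 is W, so the first player wins.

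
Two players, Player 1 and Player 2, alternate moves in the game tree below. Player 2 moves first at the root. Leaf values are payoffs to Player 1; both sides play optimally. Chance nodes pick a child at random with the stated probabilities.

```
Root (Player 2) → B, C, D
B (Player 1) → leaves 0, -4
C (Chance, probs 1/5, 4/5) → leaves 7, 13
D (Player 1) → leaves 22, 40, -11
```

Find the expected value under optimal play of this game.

B (Player 1): max(0, -4) = 0
C (Chance): 1/5·7 + 4/5·13 = 11.8
D (Player 1): max(22, 40, -11) = 40
Root (Player 2): min(0, 11.8, 40) = 0

0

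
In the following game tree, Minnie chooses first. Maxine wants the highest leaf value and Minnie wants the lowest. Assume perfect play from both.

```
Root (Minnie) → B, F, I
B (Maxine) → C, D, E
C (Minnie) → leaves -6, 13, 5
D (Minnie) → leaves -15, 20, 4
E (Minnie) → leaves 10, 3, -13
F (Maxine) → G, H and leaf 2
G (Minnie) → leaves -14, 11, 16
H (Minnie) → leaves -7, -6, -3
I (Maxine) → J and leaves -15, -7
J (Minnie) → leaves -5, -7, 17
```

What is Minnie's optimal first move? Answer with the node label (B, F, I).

C (Minnie): min(-6, 13, 5) = -6
D (Minnie): min(-15, 20, 4) = -15
E (Minnie): min(10, 3, -13) = -13
B (Maxine): max(-6, -15, -13) = -6
G (Minnie): min(-14, 11, 16) = -14
H (Minnie): min(-7, -6, -3) = -7
F (Maxine): max(-14, -7, 2) = 2
J (Minnie): min(-5, -7, 17) = -7
I (Maxine): max(-7, -15, -7) = -7
Root (Minnie): min(-6, 2, -7) = -7
Minnie picks the child with the lowest value: I (value -7).

I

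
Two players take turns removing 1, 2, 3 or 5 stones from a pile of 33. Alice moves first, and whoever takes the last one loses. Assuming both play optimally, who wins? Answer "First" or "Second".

Compute winning (W) and losing (L) positions by backward induction:
i:   0  1  2  3  4  5  6  7  8  9 10 11 12 13 14 15 16 17 18 19 20 21 22 23 24 25 26 27 28 29 30 31 32 33
     W  L  W  W  W  L  W  W  W  L  W  W  W  L  W  W  W  L  W  W  W  L  W  W  W  L  W  W  W  L  W  W  W  L
Position 33 is L, so the second player wins.

Second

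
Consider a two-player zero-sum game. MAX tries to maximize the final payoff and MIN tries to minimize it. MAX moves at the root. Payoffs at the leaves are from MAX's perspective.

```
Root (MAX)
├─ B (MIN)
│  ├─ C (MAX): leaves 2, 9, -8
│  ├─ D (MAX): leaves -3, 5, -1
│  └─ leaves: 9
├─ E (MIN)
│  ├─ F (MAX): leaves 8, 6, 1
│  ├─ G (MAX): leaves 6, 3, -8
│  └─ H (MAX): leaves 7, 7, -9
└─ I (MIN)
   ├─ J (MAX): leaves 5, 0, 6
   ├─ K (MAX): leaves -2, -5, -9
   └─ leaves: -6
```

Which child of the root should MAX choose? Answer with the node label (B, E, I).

C (MAX): max(2, 9, -8) = 9
D (MAX): max(-3, 5, -1) = 5
B (MIN): min(9, 5, 9) = 5
F (MAX): max(8, 6, 1) = 8
G (MAX): max(6, 3, -8) = 6
H (MAX): max(7, 7, -9) = 7
E (MIN): min(8, 6, 7) = 6
J (MAX): max(5, 0, 6) = 6
K (MAX): max(-2, -5, -9) = -2
I (MIN): min(6, -2, -6) = -6
Root (MAX): max(5, 6, -6) = 6
MAX picks the child with the highest value: E (value 6).

E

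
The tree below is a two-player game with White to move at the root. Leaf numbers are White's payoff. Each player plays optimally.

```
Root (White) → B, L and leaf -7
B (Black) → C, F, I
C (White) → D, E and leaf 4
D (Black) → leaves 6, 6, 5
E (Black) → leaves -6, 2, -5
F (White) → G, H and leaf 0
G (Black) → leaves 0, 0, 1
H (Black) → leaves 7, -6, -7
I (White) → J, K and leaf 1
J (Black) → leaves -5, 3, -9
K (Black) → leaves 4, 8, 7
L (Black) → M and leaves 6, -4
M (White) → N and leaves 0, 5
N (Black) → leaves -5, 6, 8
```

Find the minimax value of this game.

D (Black): min(6, 6, 5) = 5
E (Black): min(-6, 2, -5) = -6
C (White): max(5, -6, 4) = 5
G (Black): min(0, 0, 1) = 0
H (Black): min(7, -6, -7) = -7
F (White): max(0, -7, 0) = 0
J (Black): min(-5, 3, -9) = -9
K (Black): min(4, 8, 7) = 4
I (White): max(-9, 4, 1) = 4
B (Black): min(5, 0, 4) = 0
N (Black): min(-5, 6, 8) = -5
M (White): max(-5, 0, 5) = 5
L (Black): min(5, 6, -4) = -4
Root (White): max(0, -4, -7) = 0

0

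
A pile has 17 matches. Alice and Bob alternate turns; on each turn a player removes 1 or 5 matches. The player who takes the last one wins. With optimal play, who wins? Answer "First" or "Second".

First

Positions where the player to move wins (W) vs loses (L):
i:   0  1  2  3  4  5  6  7  8  9 10 11 12 13 14 15 16 17
     L  W  L  W  L  W  L  W  L  W  L  W  L  W  L  W  L  W
Position 17 is W, so the first player wins.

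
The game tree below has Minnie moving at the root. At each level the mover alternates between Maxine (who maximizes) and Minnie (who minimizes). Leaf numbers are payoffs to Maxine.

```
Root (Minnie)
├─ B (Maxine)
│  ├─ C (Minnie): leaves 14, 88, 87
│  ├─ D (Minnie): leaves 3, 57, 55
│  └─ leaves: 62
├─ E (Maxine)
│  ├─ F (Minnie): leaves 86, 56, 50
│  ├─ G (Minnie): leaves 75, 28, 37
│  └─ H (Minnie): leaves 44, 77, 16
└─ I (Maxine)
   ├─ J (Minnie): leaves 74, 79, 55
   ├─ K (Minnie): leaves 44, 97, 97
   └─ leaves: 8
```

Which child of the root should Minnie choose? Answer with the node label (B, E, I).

C (Minnie): min(14, 88, 87) = 14
D (Minnie): min(3, 57, 55) = 3
B (Maxine): max(14, 3, 62) = 62
F (Minnie): min(86, 56, 50) = 50
G (Minnie): min(75, 28, 37) = 28
H (Minnie): min(44, 77, 16) = 16
E (Maxine): max(50, 28, 16) = 50
J (Minnie): min(74, 79, 55) = 55
K (Minnie): min(44, 97, 97) = 44
I (Maxine): max(55, 44, 8) = 55
Root (Minnie): min(62, 50, 55) = 50
Minnie picks the child with the lowest value: E (value 50).

E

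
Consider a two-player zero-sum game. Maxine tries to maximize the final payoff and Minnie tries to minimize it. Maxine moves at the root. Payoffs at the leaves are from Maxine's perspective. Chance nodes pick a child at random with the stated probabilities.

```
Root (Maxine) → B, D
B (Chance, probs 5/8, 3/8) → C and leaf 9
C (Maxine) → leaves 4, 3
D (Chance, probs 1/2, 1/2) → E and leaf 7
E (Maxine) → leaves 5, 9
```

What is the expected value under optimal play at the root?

C (Maxine): max(4, 3) = 4
B (Chance): 5/8·4 + 3/8·9 = 5.88
E (Maxine): max(5, 9) = 9
D (Chance): 1/2·9 + 1/2·7 = 8
Root (Maxine): max(5.88, 8) = 8

8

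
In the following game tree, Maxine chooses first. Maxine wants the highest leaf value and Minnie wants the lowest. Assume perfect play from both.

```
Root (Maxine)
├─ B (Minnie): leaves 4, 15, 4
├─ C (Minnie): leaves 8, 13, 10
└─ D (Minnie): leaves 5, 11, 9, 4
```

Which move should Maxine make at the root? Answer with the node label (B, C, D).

C

B (Minnie): min(4, 15, 4) = 4
C (Minnie): min(8, 13, 10) = 8
D (Minnie): min(5, 11, 9, 4) = 4
Root (Maxine): max(4, 8, 4) = 8
Maxine picks the child with the highest value: C (value 8).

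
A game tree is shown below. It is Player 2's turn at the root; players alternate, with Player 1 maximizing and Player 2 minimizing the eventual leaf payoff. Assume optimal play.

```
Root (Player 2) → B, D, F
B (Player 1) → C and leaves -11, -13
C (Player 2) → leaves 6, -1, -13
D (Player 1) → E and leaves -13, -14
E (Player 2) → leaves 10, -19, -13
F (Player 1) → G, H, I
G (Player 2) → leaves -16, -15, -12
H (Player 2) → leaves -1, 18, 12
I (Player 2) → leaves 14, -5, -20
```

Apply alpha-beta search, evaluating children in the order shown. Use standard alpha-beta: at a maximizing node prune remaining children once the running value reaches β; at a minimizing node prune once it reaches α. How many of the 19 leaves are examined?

C [α=-∞,β=+∞]: v=-13
B [α=-∞,β=+∞]: v=-11
E [α=-∞,β=-11]: v=-19
D [α=-∞,β=-11]: v=-13
G [α=-∞,β=-13]: v=-16
H [α=-16,β=-13]: v=-1
F [α=-∞,β=-13]: v=-1 after child 2 ≥ β → β-cutoff, skip 1
Root [α=-∞,β=+∞]: v=-13
Leaves evaluated: 16 of 19.

16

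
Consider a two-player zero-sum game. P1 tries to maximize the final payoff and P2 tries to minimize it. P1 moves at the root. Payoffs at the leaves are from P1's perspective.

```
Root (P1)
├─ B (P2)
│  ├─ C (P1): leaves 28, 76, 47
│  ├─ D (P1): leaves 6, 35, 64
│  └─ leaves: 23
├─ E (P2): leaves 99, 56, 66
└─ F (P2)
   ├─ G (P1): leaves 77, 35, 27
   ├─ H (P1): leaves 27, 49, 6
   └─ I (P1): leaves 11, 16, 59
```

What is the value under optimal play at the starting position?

C (P1): max(28, 76, 47) = 76
D (P1): max(6, 35, 64) = 64
B (P2): min(76, 64, 23) = 23
E (P2): min(99, 56, 66) = 56
G (P1): max(77, 35, 27) = 77
H (P1): max(27, 49, 6) = 49
I (P1): max(11, 16, 59) = 59
F (P2): min(77, 49, 59) = 49
Root (P1): max(23, 56, 49) = 56

56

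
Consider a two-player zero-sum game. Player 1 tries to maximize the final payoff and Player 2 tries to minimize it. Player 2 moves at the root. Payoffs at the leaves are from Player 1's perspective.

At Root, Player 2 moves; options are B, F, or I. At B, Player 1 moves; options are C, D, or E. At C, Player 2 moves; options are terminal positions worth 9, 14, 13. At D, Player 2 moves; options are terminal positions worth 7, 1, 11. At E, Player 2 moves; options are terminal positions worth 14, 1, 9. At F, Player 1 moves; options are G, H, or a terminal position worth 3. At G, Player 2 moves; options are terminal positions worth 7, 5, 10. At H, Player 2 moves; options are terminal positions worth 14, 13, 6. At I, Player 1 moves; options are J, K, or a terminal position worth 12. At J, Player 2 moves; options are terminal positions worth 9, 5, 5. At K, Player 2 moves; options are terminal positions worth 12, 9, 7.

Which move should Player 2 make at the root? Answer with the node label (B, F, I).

C (Player 2): min(9, 14, 13) = 9
D (Player 2): min(7, 1, 11) = 1
E (Player 2): min(14, 1, 9) = 1
B (Player 1): max(9, 1, 1) = 9
G (Player 2): min(7, 5, 10) = 5
H (Player 2): min(14, 13, 6) = 6
F (Player 1): max(5, 6, 3) = 6
J (Player 2): min(9, 5, 5) = 5
K (Player 2): min(12, 9, 7) = 7
I (Player 1): max(5, 7, 12) = 12
Root (Player 2): min(9, 6, 12) = 6
Player 2 picks the child with the lowest value: F (value 6).

F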